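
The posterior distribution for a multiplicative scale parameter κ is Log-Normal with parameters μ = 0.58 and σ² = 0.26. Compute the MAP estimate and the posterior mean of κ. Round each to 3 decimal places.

Mode = exp(μ − σ²) = exp(0.32) = 1.377.
Mean = exp(μ + σ²/2) = exp(0.710) = 2.034.

MAP: 1.377. Posterior mean: 2.034.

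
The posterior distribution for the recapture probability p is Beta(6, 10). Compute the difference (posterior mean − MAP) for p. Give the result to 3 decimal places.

0.018

Mode = (6−1)/(6+10−2) = 5/14 = 0.357.
Mean = 6/(6+10) = 6/16 = 0.375.
Difference = 0.375 − 0.357 = 0.018.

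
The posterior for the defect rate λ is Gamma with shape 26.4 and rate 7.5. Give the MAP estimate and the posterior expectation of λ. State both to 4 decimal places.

MAP = 3.3867, posterior mean = 3.5200

Mode = (α−1)/β = 25.4/7.5 = 3.3867.
Mean = α/β = 26.4/7.5 = 3.5200.
The posterior is right-skewed, so the mean exceeds the mode.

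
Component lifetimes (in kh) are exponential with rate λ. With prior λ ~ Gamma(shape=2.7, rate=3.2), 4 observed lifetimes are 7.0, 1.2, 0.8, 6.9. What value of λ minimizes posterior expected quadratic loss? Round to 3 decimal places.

Σ times = 15.9. Posterior: Gamma(shape = 2.7+4 = 6.7, rate = 3.2+15.9 = 19.1).
Mode = (α−1)/β = 5.7/19.1 = 0.298.
Mean = α/β = 6.7/19.1 = 0.351.
Quadratic loss ⇒ the optimal estimator is the posterior mean.

0.351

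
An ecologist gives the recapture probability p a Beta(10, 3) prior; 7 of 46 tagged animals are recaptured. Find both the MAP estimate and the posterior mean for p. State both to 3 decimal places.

Posterior: Beta(10+7, 3+39) = Beta(17, 42).
Mode = (17−1)/(17+42−2) = 16/57 = 0.281.
Mean = 17/(17+42) = 17/59 = 0.288.

MAP = 0.281, posterior mean = 0.288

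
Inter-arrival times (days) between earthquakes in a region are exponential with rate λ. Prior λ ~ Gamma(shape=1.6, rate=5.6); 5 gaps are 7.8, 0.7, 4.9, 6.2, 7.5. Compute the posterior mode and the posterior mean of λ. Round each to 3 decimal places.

Σ times = 27.1. Posterior: Gamma(shape = 1.6+5 = 6.6, rate = 5.6+27.1 = 32.7).
Mode = (α−1)/β = 5.6/32.7 = 0.171.
Mean = α/β = 6.6/32.7 = 0.202.
The posterior is right-skewed, so the mean exceeds the mode.

MAP = 0.171, posterior mean = 0.202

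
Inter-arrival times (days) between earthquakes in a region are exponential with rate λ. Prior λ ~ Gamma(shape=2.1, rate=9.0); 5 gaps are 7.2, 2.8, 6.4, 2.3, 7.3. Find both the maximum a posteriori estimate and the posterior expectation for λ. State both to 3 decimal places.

Σ times = 26.0. Posterior: Gamma(shape = 2.1+5 = 7.1, rate = 9.0+26.0 = 35.0).
Mode = (α−1)/β = 6.1/35.0 = 0.174.
Mean = α/β = 7.1/35.0 = 0.203.

MAP = 0.174, posterior mean = 0.203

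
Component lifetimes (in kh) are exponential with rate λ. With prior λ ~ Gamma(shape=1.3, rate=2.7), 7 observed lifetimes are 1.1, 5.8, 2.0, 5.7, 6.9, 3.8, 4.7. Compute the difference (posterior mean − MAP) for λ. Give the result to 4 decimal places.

0.0306

Σ times = 30.0. Posterior: Gamma(shape = 1.3+7 = 8.3, rate = 2.7+30.0 = 32.7).
Mode = (α−1)/β = 7.3/32.7 = 0.2232.
Mean = α/β = 8.3/32.7 = 0.2538.
Difference = 0.2538 − 0.2232 = 0.0306.
Mean > mode: the posterior has a right tail.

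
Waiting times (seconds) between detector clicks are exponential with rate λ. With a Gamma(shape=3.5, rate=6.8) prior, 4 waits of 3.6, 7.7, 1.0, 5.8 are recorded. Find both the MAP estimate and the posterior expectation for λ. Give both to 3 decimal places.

Σ times = 18.1. Posterior: Gamma(shape = 3.5+4 = 7.5, rate = 6.8+18.1 = 24.9).
Mode = (α−1)/β = 6.5/24.9 = 0.261.
Mean = α/β = 7.5/24.9 = 0.301.

MAP = 0.261; posterior mean = 0.301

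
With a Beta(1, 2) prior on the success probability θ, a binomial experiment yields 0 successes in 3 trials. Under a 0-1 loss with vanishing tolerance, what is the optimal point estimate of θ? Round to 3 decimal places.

0.000

Posterior: Beta(1+0, 2+3) = Beta(1, 5).
Since α = 1 ≤ 1 and β > 1, the Beta density is monotone decreasing on [0,1]; the mode is at 0.
Mean = 1/(1+5) = 0.167.
This is the posterior mode — the MAP estimate.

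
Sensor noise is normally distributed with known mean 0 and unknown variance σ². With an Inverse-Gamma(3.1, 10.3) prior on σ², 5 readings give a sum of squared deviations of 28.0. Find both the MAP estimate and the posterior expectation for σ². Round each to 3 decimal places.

Posterior: Inverse-Gamma(shape = 3.1+5/2 = 5.6, scale = 10.3+28.0/2 = 24.3).
Mode = β/(α+1) = 24.3/6.6 = 3.682.
Mean = β/(α−1) = 24.3/4.6 = 5.283.

MAP = 3.682, posterior mean = 5.283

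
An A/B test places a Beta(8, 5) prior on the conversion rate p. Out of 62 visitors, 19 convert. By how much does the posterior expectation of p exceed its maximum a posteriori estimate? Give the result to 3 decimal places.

Posterior: Beta(8+19, 5+43) = Beta(27, 48).
Mode = (27−1)/(27+48−2) = 26/73 = 0.356.
Mean = 27/(27+48) = 27/75 = 0.360.
Difference = 0.360 − 0.356 = 0.004.
The posterior is right-skewed, so the mean exceeds the mode.

0.004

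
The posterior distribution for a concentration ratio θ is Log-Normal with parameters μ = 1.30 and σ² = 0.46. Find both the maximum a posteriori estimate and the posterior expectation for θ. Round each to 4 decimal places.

maximum a posteriori estimate = 2.3164, posterior expectation = 4.6182

Mode = exp(μ − σ²) = exp(0.84) = 2.3164.
Mean = exp(μ + σ²/2) = exp(1.530) = 4.6182.
The mean is pulled above the mode by the posterior's right skew.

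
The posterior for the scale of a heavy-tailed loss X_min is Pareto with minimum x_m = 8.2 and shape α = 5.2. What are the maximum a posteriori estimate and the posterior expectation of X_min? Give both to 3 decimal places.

MAP = 8.200; posterior mean = 10.152

The Pareto density is strictly decreasing on [x_m, ∞), so the mode is x_m = 8.200.
Mean = α·x_m/(α−1) = 5.2·8.2/4.2 = 10.152.
The mean is pulled above the mode by the posterior's right skew.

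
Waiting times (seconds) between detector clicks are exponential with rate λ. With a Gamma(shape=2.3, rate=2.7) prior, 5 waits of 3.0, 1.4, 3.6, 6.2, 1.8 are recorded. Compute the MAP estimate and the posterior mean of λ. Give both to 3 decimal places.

Σ times = 16.0. Posterior: Gamma(shape = 2.3+5 = 7.3, rate = 2.7+16.0 = 18.7).
Mode = (α−1)/β = 6.3/18.7 = 0.337.
Mean = α/β = 7.3/18.7 = 0.390.

MAP = 0.337, posterior mean = 0.390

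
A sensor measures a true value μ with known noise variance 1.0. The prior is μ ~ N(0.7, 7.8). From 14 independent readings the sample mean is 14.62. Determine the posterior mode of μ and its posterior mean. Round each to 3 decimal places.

μ_MAP = 14.494, E[μ|data] = 14.494

Posterior for μ is Normal. Precision-weighted mean: (1/7.8·0.7 + 14/1.0·14.62) / (1/7.8 + 14/1.0) = 14.494.
A Normal posterior is symmetric, so mode = mean.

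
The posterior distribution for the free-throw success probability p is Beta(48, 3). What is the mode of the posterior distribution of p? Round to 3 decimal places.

Mode = (48−1)/(48+3−2) = 47/49 = 0.959.
Mean = 48/(48+3) = 48/51 = 0.941.
This is the posterior mode — the MAP estimate.

0.959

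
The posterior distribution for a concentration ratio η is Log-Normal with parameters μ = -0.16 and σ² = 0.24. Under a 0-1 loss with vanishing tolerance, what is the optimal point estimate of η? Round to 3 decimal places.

0.670

Mode = exp(μ − σ²) = exp(-0.40) = 0.670.
Mean = exp(μ + σ²/2) = exp(-0.040) = 0.961.
This is the posterior mode — the MAP estimate.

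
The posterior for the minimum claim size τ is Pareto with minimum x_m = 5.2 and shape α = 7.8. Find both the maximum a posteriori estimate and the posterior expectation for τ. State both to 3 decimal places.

MAP = 5.200, posterior mean = 5.965

The Pareto density is strictly decreasing on [x_m, ∞), so the mode is x_m = 5.200.
Mean = α·x_m/(α−1) = 7.8·5.2/6.8 = 5.965.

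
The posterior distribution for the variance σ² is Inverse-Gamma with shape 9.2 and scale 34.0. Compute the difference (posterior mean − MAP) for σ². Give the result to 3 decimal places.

0.813

Mode = β/(α+1) = 34.0/10.2 = 3.333.
Mean = β/(α−1) = 34.0/8.2 = 4.146.
Difference = 4.146 − 3.333 = 0.813.
The mean is pulled above the mode by the posterior's right skew.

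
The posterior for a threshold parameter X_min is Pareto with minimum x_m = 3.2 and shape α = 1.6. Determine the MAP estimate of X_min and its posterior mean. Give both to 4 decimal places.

MAP estimate = 3.2000, posterior mean = 8.5333

The Pareto density is strictly decreasing on [x_m, ∞), so the mode is x_m = 3.2000.
Mean = α·x_m/(α−1) = 1.6·3.2/0.6 = 8.5333.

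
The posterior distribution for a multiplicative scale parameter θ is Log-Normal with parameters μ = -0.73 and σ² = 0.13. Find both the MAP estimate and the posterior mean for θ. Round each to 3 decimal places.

MAP = 0.423, posterior mean = 0.514

Mode = exp(μ − σ²) = exp(-0.86) = 0.423.
Mean = exp(μ + σ²/2) = exp(-0.665) = 0.514.
Right-skewed posterior ⇒ mode < mean.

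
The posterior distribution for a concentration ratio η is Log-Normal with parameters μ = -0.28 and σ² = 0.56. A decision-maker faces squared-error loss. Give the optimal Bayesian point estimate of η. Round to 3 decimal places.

Mode = exp(μ − σ²) = exp(-0.84) = 0.432.
Mean = exp(μ + σ²/2) = exp(0.000) = 1.000.
Squared-error loss ⇒ the optimal estimator is the posterior mean.

1.000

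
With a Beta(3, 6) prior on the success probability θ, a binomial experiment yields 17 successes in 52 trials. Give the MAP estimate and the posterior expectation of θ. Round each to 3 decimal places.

Posterior: Beta(3+17, 6+35) = Beta(20, 41).
Mode = (20−1)/(20+41−2) = 19/59 = 0.322.
Mean = 20/(20+41) = 20/61 = 0.328.
Mean > mode: the posterior has a right tail.

θ_MAP = 0.322, E[θ|data] = 0.328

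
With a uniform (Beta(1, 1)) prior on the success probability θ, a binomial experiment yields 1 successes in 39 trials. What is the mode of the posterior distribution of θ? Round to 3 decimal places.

0.026

Posterior: Beta(1+1, 1+38) = Beta(2, 39).
Mode = (2−1)/(2+39−2) = 1/39 = 0.026.
With a flat prior the MAP equals the MLE, 1/39.
Mean = 2/(2+39) = 2/41 = 0.049.
This is the posterior mode — the MAP estimate.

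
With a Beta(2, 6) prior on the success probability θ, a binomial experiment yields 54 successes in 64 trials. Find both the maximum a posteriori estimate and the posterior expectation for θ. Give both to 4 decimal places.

MAP = 0.7857, posterior mean = 0.7778

Posterior: Beta(2+54, 6+10) = Beta(56, 16).
Mode = (56−1)/(56+16−2) = 55/70 = 0.7857.
Mean = 56/(56+16) = 56/72 = 0.7778.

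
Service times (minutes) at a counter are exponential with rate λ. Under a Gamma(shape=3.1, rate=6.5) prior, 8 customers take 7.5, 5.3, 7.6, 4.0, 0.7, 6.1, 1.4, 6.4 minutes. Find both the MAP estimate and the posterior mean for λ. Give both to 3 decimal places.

Σ times = 39.0. Posterior: Gamma(shape = 3.1+8 = 11.1, rate = 6.5+39.0 = 45.5).
Mode = (α−1)/β = 10.1/45.5 = 0.222.
Mean = α/β = 11.1/45.5 = 0.244.

MAP: 0.222. Posterior mean: 0.244.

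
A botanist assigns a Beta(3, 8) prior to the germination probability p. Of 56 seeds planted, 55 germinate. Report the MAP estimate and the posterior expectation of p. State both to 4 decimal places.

Posterior: Beta(3+55, 8+1) = Beta(58, 9).
Mode = (58−1)/(58+9−2) = 57/65 = 0.8769.
Mean = 58/(58+9) = 58/67 = 0.8657.
Left-skewed posterior ⇒ mean < mode.

MAP estimate = 0.8769, posterior expectation = 0.8657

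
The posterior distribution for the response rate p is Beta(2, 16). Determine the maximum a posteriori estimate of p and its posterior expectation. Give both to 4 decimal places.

MAP = 0.0625, posterior mean = 0.1111

Mode = (2−1)/(2+16−2) = 1/16 = 0.0625.
Mean = 2/(2+16) = 2/18 = 0.1111.
Mean > mode: the posterior has a right tail.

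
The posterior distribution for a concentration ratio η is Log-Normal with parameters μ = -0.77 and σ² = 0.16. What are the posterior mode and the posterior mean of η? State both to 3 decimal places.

MAP = 0.395, posterior mean = 0.502

Mode = exp(μ − σ²) = exp(-0.93) = 0.395.
Mean = exp(μ + σ²/2) = exp(-0.690) = 0.502.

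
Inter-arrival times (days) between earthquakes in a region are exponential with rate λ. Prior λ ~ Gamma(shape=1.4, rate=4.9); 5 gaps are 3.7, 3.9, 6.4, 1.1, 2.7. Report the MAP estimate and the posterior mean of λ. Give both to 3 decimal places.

Σ times = 17.8. Posterior: Gamma(shape = 1.4+5 = 6.4, rate = 4.9+17.8 = 22.7).
Mode = (α−1)/β = 5.4/22.7 = 0.238.
Mean = α/β = 6.4/22.7 = 0.282.
The posterior is right-skewed, so the mean exceeds the mode.

MAP estimate = 0.238, posterior mean = 0.282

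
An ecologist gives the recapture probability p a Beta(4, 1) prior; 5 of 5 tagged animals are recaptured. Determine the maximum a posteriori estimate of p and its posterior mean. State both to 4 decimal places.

Posterior: Beta(4+5, 1+0) = Beta(9, 1).
Since β = 1 ≤ 1 and α > 1, the Beta density is monotone increasing on [0,1]; the mode is at 1.
Mean = 9/(9+1) = 0.9000.

p_MAP = 1.0000, E[p|data] = 0.9000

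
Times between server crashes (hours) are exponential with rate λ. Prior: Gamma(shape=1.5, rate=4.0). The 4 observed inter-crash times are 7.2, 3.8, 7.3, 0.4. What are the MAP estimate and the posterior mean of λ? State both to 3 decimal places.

Σ times = 18.7. Posterior: Gamma(shape = 1.5+4 = 5.5, rate = 4.0+18.7 = 22.7).
Mode = (α−1)/β = 4.5/22.7 = 0.198.
Mean = α/β = 5.5/22.7 = 0.242.
The mean is pulled above the mode by the posterior's right skew.

MAP = 0.198; posterior mean = 0.242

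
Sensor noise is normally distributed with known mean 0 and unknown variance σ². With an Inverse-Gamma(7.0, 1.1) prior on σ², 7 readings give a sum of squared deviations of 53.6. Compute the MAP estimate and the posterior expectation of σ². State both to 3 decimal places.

MAP = 2.426, posterior mean = 2.937

Posterior: Inverse-Gamma(shape = 7.0+7/2 = 10.5, scale = 1.1+53.6/2 = 27.9).
Mode = β/(α+1) = 27.9/11.5 = 2.426.
Mean = β/(α−1) = 27.9/9.5 = 2.937.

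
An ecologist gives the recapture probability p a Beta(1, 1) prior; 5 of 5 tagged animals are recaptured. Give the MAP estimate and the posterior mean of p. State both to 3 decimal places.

MAP estimate = 1.000, posterior mean = 0.857

Posterior: Beta(1+5, 1+0) = Beta(6, 1).
Since β = 1 ≤ 1 and α > 1, the Beta density is monotone increasing on [0,1]; the mode is at 1.
Mean = 6/(6+1) = 0.857.
Left-skewed posterior ⇒ mean < mode.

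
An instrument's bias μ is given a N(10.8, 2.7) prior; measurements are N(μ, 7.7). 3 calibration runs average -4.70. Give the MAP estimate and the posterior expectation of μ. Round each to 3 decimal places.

Posterior for μ is Normal. Precision-weighted mean: (1/2.7·10.8 + 3/7.7·-4.70) / (1/2.7 + 3/7.7) = 2.854.
A Normal posterior is symmetric, so mode = mean.

MAP: 2.854. Posterior mean: 2.854.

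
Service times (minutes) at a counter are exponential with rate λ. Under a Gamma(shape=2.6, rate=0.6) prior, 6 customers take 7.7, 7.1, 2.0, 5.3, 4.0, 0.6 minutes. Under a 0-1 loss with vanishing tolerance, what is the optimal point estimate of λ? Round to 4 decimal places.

Σ times = 26.7. Posterior: Gamma(shape = 2.6+6 = 8.6, rate = 0.6+26.7 = 27.3).
Mode = (α−1)/β = 7.6/27.3 = 0.2784.
Mean = α/β = 8.6/27.3 = 0.3150.
This is the posterior mode — the MAP estimate.

0.2784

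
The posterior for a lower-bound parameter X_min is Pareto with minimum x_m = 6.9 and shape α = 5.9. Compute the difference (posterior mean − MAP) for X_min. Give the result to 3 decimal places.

The Pareto density is strictly decreasing on [x_m, ∞), so the mode is x_m = 6.900.
Mean = α·x_m/(α−1) = 5.9·6.9/4.9 = 8.308.
Difference = 8.308 − 6.900 = 1.408.
The posterior is right-skewed, so the mean exceeds the mode.

1.408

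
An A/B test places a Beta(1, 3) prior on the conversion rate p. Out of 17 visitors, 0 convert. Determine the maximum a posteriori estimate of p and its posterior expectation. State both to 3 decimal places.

MAP = 0.000; posterior mean = 0.048

Posterior: Beta(1+0, 3+17) = Beta(1, 20).
Since α = 1 ≤ 1 and β > 1, the Beta density is monotone decreasing on [0,1]; the mode is at 0.
Mean = 1/(1+20) = 0.048.
The posterior is right-skewed, so the mean exceeds the mode.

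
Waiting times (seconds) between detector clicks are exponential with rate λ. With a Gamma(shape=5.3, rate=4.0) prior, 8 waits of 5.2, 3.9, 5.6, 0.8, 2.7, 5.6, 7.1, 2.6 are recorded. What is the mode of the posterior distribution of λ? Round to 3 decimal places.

Σ times = 33.5. Posterior: Gamma(shape = 5.3+8 = 13.3, rate = 4.0+33.5 = 37.5).
Mode = (α−1)/β = 12.3/37.5 = 0.328.
Mean = α/β = 13.3/37.5 = 0.355.
This is the posterior mode — the MAP estimate.

0.328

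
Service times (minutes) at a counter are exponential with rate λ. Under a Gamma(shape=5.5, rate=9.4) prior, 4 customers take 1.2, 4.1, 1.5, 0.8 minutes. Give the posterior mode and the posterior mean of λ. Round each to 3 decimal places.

Σ times = 7.6. Posterior: Gamma(shape = 5.5+4 = 9.5, rate = 9.4+7.6 = 17.0).
Mode = (α−1)/β = 8.5/17.0 = 0.500.
Mean = α/β = 9.5/17.0 = 0.559.
Mean > mode: the posterior has a right tail.

MAP: 0.500. Posterior mean: 0.559.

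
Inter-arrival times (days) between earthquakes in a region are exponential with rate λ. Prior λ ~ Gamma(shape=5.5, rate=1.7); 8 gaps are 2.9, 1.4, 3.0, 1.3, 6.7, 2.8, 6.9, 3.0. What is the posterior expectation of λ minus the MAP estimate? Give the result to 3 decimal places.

0.034

Σ times = 28.0. Posterior: Gamma(shape = 5.5+8 = 13.5, rate = 1.7+28.0 = 29.7).
Mode = (α−1)/β = 12.5/29.7 = 0.421.
Mean = α/β = 13.5/29.7 = 0.455.
Difference = 0.455 − 0.421 = 0.034.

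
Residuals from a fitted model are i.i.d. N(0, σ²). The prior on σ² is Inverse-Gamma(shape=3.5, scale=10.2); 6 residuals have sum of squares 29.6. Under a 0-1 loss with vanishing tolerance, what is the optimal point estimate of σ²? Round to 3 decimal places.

Posterior: Inverse-Gamma(shape = 3.5+6/2 = 6.5, scale = 10.2+29.6/2 = 25.0).
Mode = β/(α+1) = 25.0/7.5 = 3.333.
Mean = β/(α−1) = 25.0/5.5 = 4.545.
This is the posterior mode — the MAP estimate.

3.333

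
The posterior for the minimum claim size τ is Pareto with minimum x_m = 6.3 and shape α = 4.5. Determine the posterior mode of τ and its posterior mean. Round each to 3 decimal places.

The Pareto density is strictly decreasing on [x_m, ∞), so the mode is x_m = 6.300.
Mean = α·x_m/(α−1) = 4.5·6.3/3.5 = 8.100.

posterior mode = 6.300, posterior mean = 8.100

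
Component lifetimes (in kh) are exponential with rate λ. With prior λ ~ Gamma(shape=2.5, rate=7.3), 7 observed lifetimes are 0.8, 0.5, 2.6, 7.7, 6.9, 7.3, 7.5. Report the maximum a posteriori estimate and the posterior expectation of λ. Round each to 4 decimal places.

MAP: 0.2094. Posterior mean: 0.2340.

Σ times = 33.3. Posterior: Gamma(shape = 2.5+7 = 9.5, rate = 7.3+33.3 = 40.6).
Mode = (α−1)/β = 8.5/40.6 = 0.2094.
Mean = α/β = 9.5/40.6 = 0.2340.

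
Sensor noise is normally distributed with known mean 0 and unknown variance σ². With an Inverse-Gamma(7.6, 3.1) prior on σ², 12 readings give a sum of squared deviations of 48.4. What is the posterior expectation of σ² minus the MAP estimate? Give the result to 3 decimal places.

0.297

Posterior: Inverse-Gamma(shape = 7.6+12/2 = 13.6, scale = 3.1+48.4/2 = 27.3).
Mode = β/(α+1) = 27.3/14.6 = 1.870.
Mean = β/(α−1) = 27.3/12.6 = 2.167.
Difference = 2.167 − 1.870 = 0.297.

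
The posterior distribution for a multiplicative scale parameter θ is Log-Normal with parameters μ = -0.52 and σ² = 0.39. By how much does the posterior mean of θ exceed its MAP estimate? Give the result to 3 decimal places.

Mode = exp(μ − σ²) = exp(-0.91) = 0.403.
Mean = exp(μ + σ²/2) = exp(-0.325) = 0.723.
Difference = 0.723 − 0.403 = 0.320.

0.320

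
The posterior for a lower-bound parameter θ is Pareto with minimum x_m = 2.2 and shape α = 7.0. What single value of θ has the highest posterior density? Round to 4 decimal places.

2.2000

The Pareto density is strictly decreasing on [x_m, ∞), so the mode is x_m = 2.2000.
Mean = α·x_m/(α−1) = 7.0·2.2/6.0 = 2.5667.
This is the posterior mode — the MAP estimate.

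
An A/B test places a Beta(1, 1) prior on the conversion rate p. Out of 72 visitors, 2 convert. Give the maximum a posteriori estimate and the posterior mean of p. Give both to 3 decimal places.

Posterior: Beta(1+2, 1+70) = Beta(3, 71).
Mode = (3−1)/(3+71−2) = 2/72 = 0.028.
Mean = 3/(3+71) = 3/74 = 0.041.

MAP = 0.028; posterior mean = 0.041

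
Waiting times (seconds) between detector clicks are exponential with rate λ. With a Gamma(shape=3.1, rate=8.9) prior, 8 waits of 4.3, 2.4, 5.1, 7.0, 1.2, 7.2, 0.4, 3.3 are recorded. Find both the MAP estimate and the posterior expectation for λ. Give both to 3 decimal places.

Σ times = 30.9. Posterior: Gamma(shape = 3.1+8 = 11.1, rate = 8.9+30.9 = 39.8).
Mode = (α−1)/β = 10.1/39.8 = 0.254.
Mean = α/β = 11.1/39.8 = 0.279.

λ_MAP = 0.254, E[λ|data] = 0.279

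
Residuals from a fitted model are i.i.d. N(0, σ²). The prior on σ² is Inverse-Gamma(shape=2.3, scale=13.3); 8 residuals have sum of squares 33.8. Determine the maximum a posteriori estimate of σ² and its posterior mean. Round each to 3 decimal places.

Posterior: Inverse-Gamma(shape = 2.3+8/2 = 6.3, scale = 13.3+33.8/2 = 30.2).
Mode = β/(α+1) = 30.2/7.3 = 4.137.
Mean = β/(α−1) = 30.2/5.3 = 5.698.

MAP: 4.137. Posterior mean: 5.698.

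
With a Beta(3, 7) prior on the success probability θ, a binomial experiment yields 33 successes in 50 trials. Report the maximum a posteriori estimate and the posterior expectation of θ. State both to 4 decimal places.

maximum a posteriori estimate = 0.6034, posterior expectation = 0.6000

Posterior: Beta(3+33, 7+17) = Beta(36, 24).
Mode = (36−1)/(36+24−2) = 35/58 = 0.6034.
Mean = 36/(36+24) = 36/60 = 0.6000.
Mode > mean: the posterior has a left tail.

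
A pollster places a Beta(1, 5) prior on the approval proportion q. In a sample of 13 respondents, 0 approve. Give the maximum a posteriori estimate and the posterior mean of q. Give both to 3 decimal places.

MAP = 0.000, posterior mean = 0.053

Posterior: Beta(1+0, 5+13) = Beta(1, 18).
Since α = 1 ≤ 1 and β > 1, the Beta density is monotone decreasing on [0,1]; the mode is at 0.
Mean = 1/(1+18) = 0.053.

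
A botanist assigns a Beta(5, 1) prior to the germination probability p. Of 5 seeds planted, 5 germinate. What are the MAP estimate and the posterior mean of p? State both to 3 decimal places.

MAP estimate = 1.000, posterior mean = 0.909

Posterior: Beta(5+5, 1+0) = Beta(10, 1).
Since β = 1 ≤ 1 and α > 1, the Beta density is monotone increasing on [0,1]; the mode is at 1.
Mean = 10/(10+1) = 0.909.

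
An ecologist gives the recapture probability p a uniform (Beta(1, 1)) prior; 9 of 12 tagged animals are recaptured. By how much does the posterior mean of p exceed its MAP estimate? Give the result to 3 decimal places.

-0.036

Posterior: Beta(1+9, 1+3) = Beta(10, 4).
Mode = (10−1)/(10+4−2) = 9/12 = 0.750.
With a flat prior the MAP equals the MLE, 9/12.
Mean = 10/(10+4) = 10/14 = 0.714.
Difference = 0.714 − 0.750 = -0.036.
Left-skewed posterior ⇒ mean < mode.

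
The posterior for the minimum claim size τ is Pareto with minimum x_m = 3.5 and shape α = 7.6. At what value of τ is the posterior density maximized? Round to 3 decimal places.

3.500

The Pareto density is strictly decreasing on [x_m, ∞), so the mode is x_m = 3.500.
Mean = α·x_m/(α−1) = 7.6·3.5/6.6 = 4.030.
This is the posterior mode — the MAP estimate.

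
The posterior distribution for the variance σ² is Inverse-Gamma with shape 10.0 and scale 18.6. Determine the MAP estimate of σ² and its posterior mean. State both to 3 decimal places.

σ²_MAP = 1.691, E[σ²|data] = 2.067

Mode = β/(α+1) = 18.6/11.0 = 1.691.
Mean = β/(α−1) = 18.6/9.0 = 2.067.
The mean is pulled above the mode by the posterior's right skew.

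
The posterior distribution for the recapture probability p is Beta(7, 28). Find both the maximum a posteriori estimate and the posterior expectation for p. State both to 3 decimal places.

MAP = 0.182, posterior mean = 0.200

Mode = (7−1)/(7+28−2) = 6/33 = 0.182.
Mean = 7/(7+28) = 7/35 = 0.200.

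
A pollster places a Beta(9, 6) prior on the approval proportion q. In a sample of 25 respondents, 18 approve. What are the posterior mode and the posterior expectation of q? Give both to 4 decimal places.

MAP = 0.6842, posterior mean = 0.6750

Posterior: Beta(9+18, 6+7) = Beta(27, 13).
Mode = (27−1)/(27+13−2) = 26/38 = 0.6842.
Mean = 27/(27+13) = 27/40 = 0.6750.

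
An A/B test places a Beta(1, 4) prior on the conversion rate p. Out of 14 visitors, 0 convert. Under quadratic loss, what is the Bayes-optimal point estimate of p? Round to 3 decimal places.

0.053

Posterior: Beta(1+0, 4+14) = Beta(1, 18).
Since α = 1 ≤ 1 and β > 1, the Beta density is monotone decreasing on [0,1]; the mode is at 0.
Mean = 1/(1+18) = 0.053.
Quadratic loss ⇒ the optimal estimator is the posterior mean.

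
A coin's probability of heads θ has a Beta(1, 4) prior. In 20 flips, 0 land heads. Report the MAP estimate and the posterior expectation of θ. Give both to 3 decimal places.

MAP = 0.000, posterior mean = 0.040

Posterior: Beta(1+0, 4+20) = Beta(1, 24).
Since α = 1 ≤ 1 and β > 1, the Beta density is monotone decreasing on [0,1]; the mode is at 0.
Mean = 1/(1+24) = 0.040.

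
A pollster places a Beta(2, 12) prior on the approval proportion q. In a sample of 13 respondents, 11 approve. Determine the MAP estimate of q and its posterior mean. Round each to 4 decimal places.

MAP = 0.4800; posterior mean = 0.4815

Posterior: Beta(2+11, 12+2) = Beta(13, 14).
Mode = (13−1)/(13+14−2) = 12/25 = 0.4800.
Mean = 13/(13+14) = 13/27 = 0.4815.
Mean > mode: the posterior has a right tail.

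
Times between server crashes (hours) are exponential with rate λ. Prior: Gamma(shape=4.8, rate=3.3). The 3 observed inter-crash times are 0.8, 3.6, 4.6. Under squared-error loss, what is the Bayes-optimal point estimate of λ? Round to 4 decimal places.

0.6341

Σ times = 9.0. Posterior: Gamma(shape = 4.8+3 = 7.8, rate = 3.3+9.0 = 12.3).
Mode = (α−1)/β = 6.8/12.3 = 0.5528.
Mean = α/β = 7.8/12.3 = 0.6341.
Squared-error loss ⇒ the optimal estimator is the posterior mean.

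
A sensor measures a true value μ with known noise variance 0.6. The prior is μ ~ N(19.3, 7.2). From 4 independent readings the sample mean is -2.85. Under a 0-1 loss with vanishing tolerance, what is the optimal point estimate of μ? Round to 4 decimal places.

-2.3980

Posterior for μ is Normal. Precision-weighted mean: (1/7.2·19.3 + 4/0.6·-2.85) / (1/7.2 + 4/0.6) = -2.3980.
A Normal posterior is symmetric, so mode = mean.
This is the posterior mode — the MAP estimate.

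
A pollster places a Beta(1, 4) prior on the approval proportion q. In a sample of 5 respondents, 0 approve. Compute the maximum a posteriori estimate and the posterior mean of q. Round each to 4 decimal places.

Posterior: Beta(1+0, 4+5) = Beta(1, 9).
Since α = 1 ≤ 1 and β > 1, the Beta density is monotone decreasing on [0,1]; the mode is at 0.
Mean = 1/(1+9) = 0.1000.
Right-skewed posterior ⇒ mode < mean.

maximum a posteriori estimate = 0.0000, posterior mean = 0.1000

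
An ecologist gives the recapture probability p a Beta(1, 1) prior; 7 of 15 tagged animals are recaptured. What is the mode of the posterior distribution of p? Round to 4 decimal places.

Posterior: Beta(1+7, 1+8) = Beta(8, 9).
Mode = (8−1)/(8+9−2) = 7/15 = 0.4667.
With a flat prior the MAP equals the MLE, 7/15.
Mean = 8/(8+9) = 8/17 = 0.4706.
This is the posterior mode — the MAP estimate.

0.4667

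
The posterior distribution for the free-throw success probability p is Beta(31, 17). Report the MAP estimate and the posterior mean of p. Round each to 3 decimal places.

MAP: 0.652. Posterior mean: 0.646.

Mode = (31−1)/(31+17−2) = 30/46 = 0.652.
Mean = 31/(31+17) = 31/48 = 0.646.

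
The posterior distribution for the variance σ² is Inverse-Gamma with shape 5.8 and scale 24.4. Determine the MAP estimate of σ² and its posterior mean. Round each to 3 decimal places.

Mode = β/(α+1) = 24.4/6.8 = 3.588.
Mean = β/(α−1) = 24.4/4.8 = 5.083.
Mean > mode: the posterior has a right tail.

MAP estimate = 3.588, posterior mean = 5.083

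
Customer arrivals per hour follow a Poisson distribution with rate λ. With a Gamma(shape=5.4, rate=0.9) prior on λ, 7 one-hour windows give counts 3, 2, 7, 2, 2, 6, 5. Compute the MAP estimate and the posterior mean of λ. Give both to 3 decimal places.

Σ counts = 27. Posterior: Gamma(shape = 5.4+27 = 32.4, rate = 0.9+7 = 7.9).
Mode = (α−1)/β = 31.4/7.9 = 3.975.
Mean = α/β = 32.4/7.9 = 4.101.

MAP = 3.975; posterior mean = 4.101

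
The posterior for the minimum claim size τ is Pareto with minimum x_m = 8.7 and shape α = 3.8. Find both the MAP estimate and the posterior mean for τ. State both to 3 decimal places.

MAP estimate = 8.700, posterior mean = 11.807

The Pareto density is strictly decreasing on [x_m, ∞), so the mode is x_m = 8.700.
Mean = α·x_m/(α−1) = 3.8·8.7/2.8 = 11.807.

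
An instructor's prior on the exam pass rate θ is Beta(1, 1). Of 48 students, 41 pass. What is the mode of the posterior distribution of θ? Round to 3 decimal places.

Posterior: Beta(1+41, 1+7) = Beta(42, 8).
Mode = (42−1)/(42+8−2) = 41/48 = 0.854.
Mean = 42/(42+8) = 42/50 = 0.840.
This is the posterior mode — the MAP estimate.

0.854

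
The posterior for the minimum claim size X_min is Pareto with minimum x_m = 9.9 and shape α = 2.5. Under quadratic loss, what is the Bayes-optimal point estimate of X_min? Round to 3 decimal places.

16.500

The Pareto density is strictly decreasing on [x_m, ∞), so the mode is x_m = 9.900.
Mean = α·x_m/(α−1) = 2.5·9.9/1.5 = 16.500.
Quadratic loss ⇒ the optimal estimator is the posterior mean.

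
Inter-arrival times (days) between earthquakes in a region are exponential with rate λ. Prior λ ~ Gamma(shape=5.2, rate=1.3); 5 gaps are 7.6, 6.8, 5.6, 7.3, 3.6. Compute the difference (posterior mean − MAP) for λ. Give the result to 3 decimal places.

0.031

Σ times = 30.9. Posterior: Gamma(shape = 5.2+5 = 10.2, rate = 1.3+30.9 = 32.2).
Mode = (α−1)/β = 9.2/32.2 = 0.286.
Mean = α/β = 10.2/32.2 = 0.317.
Difference = 0.317 − 0.286 = 0.031.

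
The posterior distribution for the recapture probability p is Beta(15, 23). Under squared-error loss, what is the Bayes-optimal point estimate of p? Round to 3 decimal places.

Mode = (15−1)/(15+23−2) = 14/36 = 0.389.
Mean = 15/(15+23) = 15/38 = 0.395.
Squared-error loss ⇒ the optimal estimator is the posterior mean.

0.395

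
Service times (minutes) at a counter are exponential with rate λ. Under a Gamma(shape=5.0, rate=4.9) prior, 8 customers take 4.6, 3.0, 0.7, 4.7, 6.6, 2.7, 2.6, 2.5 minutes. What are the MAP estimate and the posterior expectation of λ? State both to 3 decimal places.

Σ times = 27.4. Posterior: Gamma(shape = 5.0+8 = 13.0, rate = 4.9+27.4 = 32.3).
Mode = (α−1)/β = 12.0/32.3 = 0.372.
Mean = α/β = 13.0/32.3 = 0.402.

MAP: 0.372. Posterior mean: 0.402.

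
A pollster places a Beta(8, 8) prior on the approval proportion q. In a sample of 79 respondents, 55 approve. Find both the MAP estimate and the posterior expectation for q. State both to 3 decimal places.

MAP = 0.667; posterior mean = 0.663

Posterior: Beta(8+55, 8+24) = Beta(63, 32).
Mode = (63−1)/(63+32−2) = 62/93 = 0.667.
Mean = 63/(63+32) = 63/95 = 0.663.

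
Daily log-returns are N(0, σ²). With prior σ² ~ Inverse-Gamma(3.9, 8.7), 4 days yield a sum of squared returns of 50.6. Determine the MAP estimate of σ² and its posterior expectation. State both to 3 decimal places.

MAP: 4.928. Posterior mean: 6.939.

Posterior: Inverse-Gamma(shape = 3.9+4/2 = 5.9, scale = 8.7+50.6/2 = 34.0).
Mode = β/(α+1) = 34.0/6.9 = 4.928.
Mean = β/(α−1) = 34.0/4.9 = 6.939.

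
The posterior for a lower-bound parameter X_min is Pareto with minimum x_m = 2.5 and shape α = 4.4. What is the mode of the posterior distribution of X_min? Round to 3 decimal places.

2.500

The Pareto density is strictly decreasing on [x_m, ∞), so the mode is x_m = 2.500.
Mean = α·x_m/(α−1) = 4.4·2.5/3.4 = 3.235.
This is the posterior mode — the MAP estimate.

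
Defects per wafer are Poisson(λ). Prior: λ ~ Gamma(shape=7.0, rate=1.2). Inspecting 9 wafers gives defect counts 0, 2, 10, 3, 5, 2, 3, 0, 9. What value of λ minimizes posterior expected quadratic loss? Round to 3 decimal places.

Σ counts = 34. Posterior: Gamma(shape = 7.0+34 = 41.0, rate = 1.2+9 = 10.2).
Mode = (α−1)/β = 40.0/10.2 = 3.922.
Mean = α/β = 41.0/10.2 = 4.020.
Quadratic loss ⇒ the optimal estimator is the posterior mean.

4.020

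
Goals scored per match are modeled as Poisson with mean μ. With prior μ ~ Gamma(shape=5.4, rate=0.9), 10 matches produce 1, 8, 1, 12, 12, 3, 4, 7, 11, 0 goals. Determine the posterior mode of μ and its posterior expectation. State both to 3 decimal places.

Σ counts = 59. Posterior: Gamma(shape = 5.4+59 = 64.4, rate = 0.9+10 = 10.9).
Mode = (α−1)/β = 63.4/10.9 = 5.817.
Mean = α/β = 64.4/10.9 = 5.908.

MAP: 5.817. Posterior mean: 5.908.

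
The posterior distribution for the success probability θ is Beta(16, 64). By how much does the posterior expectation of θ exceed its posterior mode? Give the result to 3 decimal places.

Mode = (16−1)/(16+64−2) = 15/78 = 0.192.
Mean = 16/(16+64) = 16/80 = 0.200.
Difference = 0.200 − 0.192 = 0.008.

0.008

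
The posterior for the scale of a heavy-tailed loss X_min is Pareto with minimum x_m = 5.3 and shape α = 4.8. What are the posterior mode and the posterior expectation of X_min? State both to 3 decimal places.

The Pareto density is strictly decreasing on [x_m, ∞), so the mode is x_m = 5.300.
Mean = α·x_m/(α−1) = 4.8·5.3/3.8 = 6.695.
The posterior is right-skewed, so the mean exceeds the mode.

MAP = 5.300; posterior mean = 6.695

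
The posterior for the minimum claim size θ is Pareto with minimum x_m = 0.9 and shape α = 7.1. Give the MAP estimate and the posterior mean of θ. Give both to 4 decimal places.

MAP = 0.9000, posterior mean = 1.0475

The Pareto density is strictly decreasing on [x_m, ∞), so the mode is x_m = 0.9000.
Mean = α·x_m/(α−1) = 7.1·0.9/6.1 = 1.0475.
The posterior is right-skewed, so the mean exceeds the mode.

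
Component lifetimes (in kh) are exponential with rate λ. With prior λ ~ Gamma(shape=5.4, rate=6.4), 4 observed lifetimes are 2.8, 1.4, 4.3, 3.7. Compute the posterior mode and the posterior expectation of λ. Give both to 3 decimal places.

Σ times = 12.2. Posterior: Gamma(shape = 5.4+4 = 9.4, rate = 6.4+12.2 = 18.6).
Mode = (α−1)/β = 8.4/18.6 = 0.452.
Mean = α/β = 9.4/18.6 = 0.505.

MAP = 0.452, posterior mean = 0.505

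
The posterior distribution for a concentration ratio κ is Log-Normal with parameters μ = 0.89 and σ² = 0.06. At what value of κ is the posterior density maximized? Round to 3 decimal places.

2.293

Mode = exp(μ − σ²) = exp(0.83) = 2.293.
Mean = exp(μ + σ²/2) = exp(0.920) = 2.509.
This is the posterior mode — the MAP estimate.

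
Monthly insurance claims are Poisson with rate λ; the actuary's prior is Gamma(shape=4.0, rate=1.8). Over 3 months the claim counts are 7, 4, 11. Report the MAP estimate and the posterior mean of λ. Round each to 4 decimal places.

MAP = 5.2083, posterior mean = 5.4167

Σ counts = 22. Posterior: Gamma(shape = 4.0+22 = 26.0, rate = 1.8+3 = 4.8).
Mode = (α−1)/β = 25.0/4.8 = 5.2083.
Mean = α/β = 26.0/4.8 = 5.4167.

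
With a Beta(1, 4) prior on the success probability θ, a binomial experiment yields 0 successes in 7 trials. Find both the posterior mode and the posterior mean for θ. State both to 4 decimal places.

Posterior: Beta(1+0, 4+7) = Beta(1, 11).
Since α = 1 ≤ 1 and β > 1, the Beta density is monotone decreasing on [0,1]; the mode is at 0.
Mean = 1/(1+11) = 0.0833.

θ_MAP = 0.0000, E[θ|data] = 0.0833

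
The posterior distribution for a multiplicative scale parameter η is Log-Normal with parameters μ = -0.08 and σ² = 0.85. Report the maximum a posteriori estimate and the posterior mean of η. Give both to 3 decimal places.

MAP = 0.395, posterior mean = 1.412

Mode = exp(μ − σ²) = exp(-0.93) = 0.395.
Mean = exp(μ + σ²/2) = exp(0.345) = 1.412.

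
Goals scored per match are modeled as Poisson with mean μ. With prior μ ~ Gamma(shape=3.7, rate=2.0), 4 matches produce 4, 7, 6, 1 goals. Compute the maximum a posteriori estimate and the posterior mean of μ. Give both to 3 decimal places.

MAP = 3.450; posterior mean = 3.617

Σ counts = 18. Posterior: Gamma(shape = 3.7+18 = 21.7, rate = 2.0+4 = 6.0).
Mode = (α−1)/β = 20.7/6.0 = 3.450.
Mean = α/β = 21.7/6.0 = 3.617.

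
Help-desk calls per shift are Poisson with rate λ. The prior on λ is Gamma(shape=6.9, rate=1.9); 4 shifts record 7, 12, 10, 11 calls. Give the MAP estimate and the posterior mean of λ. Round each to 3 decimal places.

Σ counts = 40. Posterior: Gamma(shape = 6.9+40 = 46.9, rate = 1.9+4 = 5.9).
Mode = (α−1)/β = 45.9/5.9 = 7.780.
Mean = α/β = 46.9/5.9 = 7.949.
Right-skewed posterior ⇒ mode < mean.

MAP = 7.780, posterior mean = 7.949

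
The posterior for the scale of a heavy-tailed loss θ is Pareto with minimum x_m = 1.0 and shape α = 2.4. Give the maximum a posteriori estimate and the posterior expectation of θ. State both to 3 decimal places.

The Pareto density is strictly decreasing on [x_m, ∞), so the mode is x_m = 1.000.
Mean = α·x_m/(α−1) = 2.4·1.0/1.4 = 1.714.
The posterior is right-skewed, so the mean exceeds the mode.

MAP = 1.000; posterior mean = 1.714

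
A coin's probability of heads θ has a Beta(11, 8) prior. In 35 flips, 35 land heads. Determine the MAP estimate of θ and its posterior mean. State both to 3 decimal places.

Posterior: Beta(11+35, 8+0) = Beta(46, 8).
Mode = (46−1)/(46+8−2) = 45/52 = 0.865.
Mean = 46/(46+8) = 46/54 = 0.852.

θ_MAP = 0.865, E[θ|data] = 0.852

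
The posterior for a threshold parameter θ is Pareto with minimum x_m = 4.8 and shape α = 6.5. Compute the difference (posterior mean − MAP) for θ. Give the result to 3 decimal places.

The Pareto density is strictly decreasing on [x_m, ∞), so the mode is x_m = 4.800.
Mean = α·x_m/(α−1) = 6.5·4.8/5.5 = 5.673.
Difference = 5.673 − 4.800 = 0.873.

0.873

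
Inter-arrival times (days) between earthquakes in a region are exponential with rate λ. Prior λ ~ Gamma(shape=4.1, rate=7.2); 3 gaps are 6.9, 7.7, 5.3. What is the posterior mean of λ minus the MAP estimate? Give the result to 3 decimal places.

Σ times = 19.9. Posterior: Gamma(shape = 4.1+3 = 7.1, rate = 7.2+19.9 = 27.1).
Mode = (α−1)/β = 6.1/27.1 = 0.225.
Mean = α/β = 7.1/27.1 = 0.262.
Difference = 0.262 − 0.225 = 0.037.
The mean is pulled above the mode by the posterior's right skew.

0.037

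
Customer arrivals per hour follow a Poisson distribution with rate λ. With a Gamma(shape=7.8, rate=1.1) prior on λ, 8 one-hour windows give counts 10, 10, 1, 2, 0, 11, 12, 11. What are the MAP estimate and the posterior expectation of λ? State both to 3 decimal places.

Σ counts = 57. Posterior: Gamma(shape = 7.8+57 = 64.8, rate = 1.1+8 = 9.1).
Mode = (α−1)/β = 63.8/9.1 = 7.011.
Mean = α/β = 64.8/9.1 = 7.121.
Mean > mode: the posterior has a right tail.

MAP estimate = 7.011, posterior expectation = 7.121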